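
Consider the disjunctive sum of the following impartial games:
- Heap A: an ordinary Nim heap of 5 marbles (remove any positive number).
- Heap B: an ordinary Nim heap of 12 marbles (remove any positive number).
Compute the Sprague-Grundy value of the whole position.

9

Heap A is a plain Nim heap of size 5, so its Grundy value is 5.
Heap B is a plain Nim heap of size 12, so its Grundy value is 12.
By the Sprague-Grundy theorem, the Grundy value of a sum of independent games is the XOR of the component values.
Combined value = 5 XOR 12 = 9.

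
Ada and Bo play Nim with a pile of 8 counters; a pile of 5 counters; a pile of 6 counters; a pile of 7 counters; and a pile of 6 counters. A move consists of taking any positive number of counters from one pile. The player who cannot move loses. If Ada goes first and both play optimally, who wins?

In binary:
  1000  (8)
  0101  (5)
  0110  (6)
  0111  (7)
  0110  (6)
  ----
  1010  (10)
The nim-sum is 10 ≠ 0, so this is an N-position: the player to move can win; Ada has a winning move.

Ada wins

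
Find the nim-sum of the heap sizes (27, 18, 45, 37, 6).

7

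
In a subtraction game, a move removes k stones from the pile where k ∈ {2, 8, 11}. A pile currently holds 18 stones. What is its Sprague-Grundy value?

Grundy values for subtraction set {2, 8, 11}:
k:     0  1  2  3  4  5  6  7  8  9 10 11 12 13 14 15 16 17 18
g(k):  0  0  1  1  0  0  1  1  2  2  0  3  1  2  0  3  1  0  2
So g(18) = 2.

2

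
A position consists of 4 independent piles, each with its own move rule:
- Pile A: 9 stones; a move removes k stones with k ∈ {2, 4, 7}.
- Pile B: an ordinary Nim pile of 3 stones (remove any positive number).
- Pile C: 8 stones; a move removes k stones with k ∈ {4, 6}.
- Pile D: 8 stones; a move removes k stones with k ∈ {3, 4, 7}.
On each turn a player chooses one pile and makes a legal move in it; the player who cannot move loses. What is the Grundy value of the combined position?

3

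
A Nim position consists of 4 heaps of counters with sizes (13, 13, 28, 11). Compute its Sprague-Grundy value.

In binary:
  01101  (13)
  01101  (13)
  11100  (28)
  01011  (11)
  -----
  10111  (23)

23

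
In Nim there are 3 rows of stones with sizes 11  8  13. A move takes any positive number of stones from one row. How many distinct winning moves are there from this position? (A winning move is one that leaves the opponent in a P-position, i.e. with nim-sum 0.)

3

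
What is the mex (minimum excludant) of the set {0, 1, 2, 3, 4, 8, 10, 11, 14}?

The values 0, 1, 2, 3, 4 are all present; 5 is the first non-negative integer missing from the set.

5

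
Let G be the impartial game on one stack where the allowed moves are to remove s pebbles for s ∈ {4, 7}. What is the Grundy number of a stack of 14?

0

Grundy values for subtraction set {4, 7}:
k:     0  1  2  3  4  5  6  7  8  9 10 11 12 13 14
g(k):  0  0  0  0  1  1  1  1  2  2  2  0  0  0  0
So g(14) = 0.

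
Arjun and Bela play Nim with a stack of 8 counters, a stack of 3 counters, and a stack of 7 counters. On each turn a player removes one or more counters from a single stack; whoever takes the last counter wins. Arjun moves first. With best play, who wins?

Arjun wins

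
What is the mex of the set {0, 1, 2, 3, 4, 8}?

5

The values 0, 1, 2, 3, 4 are all present; 5 is the first non-negative integer missing from the set.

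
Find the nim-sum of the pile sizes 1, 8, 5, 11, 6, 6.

7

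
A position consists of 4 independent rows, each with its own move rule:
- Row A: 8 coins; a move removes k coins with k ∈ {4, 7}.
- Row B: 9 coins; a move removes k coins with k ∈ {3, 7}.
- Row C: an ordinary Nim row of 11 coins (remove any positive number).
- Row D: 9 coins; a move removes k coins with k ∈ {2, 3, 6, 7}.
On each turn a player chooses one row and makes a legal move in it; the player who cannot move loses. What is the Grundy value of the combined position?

For row A, compute g(0), g(1), … with moves {4, 7}:
g(0) = mex{} = 0
g(1) = mex{} = 0
g(2) = mex{} = 0
g(3) = mex{} = 0
g(4) = mex{0} = 1
g(5) = mex{0} = 1
g(6) = mex{0} = 1
g(7) = mex{0} = 1
g(8) = mex{0,1} = 2
So g(8) = 2.
Grundy values for row B (subtraction set {3, 7}):
g(0) = mex{} = 0
g(1) = mex{} = 0
g(2) = mex{} = 0
g(3) = mex{0} = 1
g(4) = mex{0} = 1
g(5) = mex{0} = 1
g(6) = mex{1} = 0
g(7) = mex{0,1} = 2
g(8) = mex{0,1} = 2
g(9) = mex{0} = 1
So g(9) = 1.
Row C is a plain Nim row of size 11, so its Grundy value is 11.
Build the Grundy sequence for row D with g(k) = mex{g(k−s) : s ∈ {2, 3, 6, 7}, s ≤ k}:
k:     0  1  2  3  4  5  6  7  8  9
g(k):  0  0  1  1  2  0  3  1  2  0
So g(9) = 0.
The value of a disjunctive sum is the nim-sum of the parts.
Combined value = 2 XOR 1 XOR 11 XOR 0 = 8.

8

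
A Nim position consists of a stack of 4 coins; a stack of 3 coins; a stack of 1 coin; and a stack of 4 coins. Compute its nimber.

2

Nim-sum: 4 ^ 3 ^ 1 ^ 4 = 2.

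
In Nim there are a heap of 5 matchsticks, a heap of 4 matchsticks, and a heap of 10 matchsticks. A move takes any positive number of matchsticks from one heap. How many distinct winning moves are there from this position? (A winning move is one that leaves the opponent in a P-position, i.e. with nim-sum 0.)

1

Compute the nim-sum pairwise:
5 XOR 4 = 1
1 XOR 10 = 11
The overall nim-sum is X = 11. A heap of size p has a winning move iff p XOR X < p (reduce it to p XOR X).
  5: 5 XOR 11 = 14 ≥ 5 — no move.
  4: 4 XOR 11 = 15 ≥ 4 — no move.
  10: 10 XOR 11 = 1 < 10 — winning move (to 1).
That gives 1 winning move.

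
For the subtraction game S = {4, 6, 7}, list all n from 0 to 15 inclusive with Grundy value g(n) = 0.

0, 1, 2, 3, 11, 12, 13, 14

Grundy values for subtraction set {4, 6, 7}:
k:     0  1  2  3  4  5  6  7  8  9 10 11 12 13 14 15
g(k):  0  0  0  0  1  1  1  1  2  2  2  0  0  0  0  1
The P-positions (g = 0) in 0..15 are 0, 1, 2, 3, 11, 12, 13, 14.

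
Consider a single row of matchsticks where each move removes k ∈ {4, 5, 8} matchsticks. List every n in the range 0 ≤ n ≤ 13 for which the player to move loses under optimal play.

Build the Grundy sequence with g(k) = mex{g(k−s) : s ∈ {4, 5, 8}, s ≤ k}:
k:     0  1  2  3  4  5  6  7  8  9 10 11 12 13
g(k):  0  0  0  0  1  1  1  1  2  2  2  2  0  0
The P-positions (g = 0) in 0..13 are 0, 1, 2, 3, 12, 13.

0, 1, 2, 3, 12, 13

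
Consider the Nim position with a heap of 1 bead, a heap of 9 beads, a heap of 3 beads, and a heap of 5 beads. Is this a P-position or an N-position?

N-position

Compute the nim-sum pairwise:
1 ^ 9 = 8
8 ^ 3 = 11
11 ^ 5 = 14
The nim-sum is 14 ≠ 0, so this is an N-position: the player to move can win.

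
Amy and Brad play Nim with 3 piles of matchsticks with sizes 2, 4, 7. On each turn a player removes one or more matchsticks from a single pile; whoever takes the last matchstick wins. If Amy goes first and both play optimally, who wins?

Compute the nim-sum pairwise:
2 ^ 4 = 6
6 ^ 7 = 1
The nim-sum is 1 ≠ 0, so this is an N-position: the player to move can win; Amy has a winning move.

Amy wins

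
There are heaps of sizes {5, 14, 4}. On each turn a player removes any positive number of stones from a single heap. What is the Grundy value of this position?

15

Write each in binary and XOR column by column:
  0101  (5)
  1110  (14)
  0100  (4)
  ----
  1111  (15)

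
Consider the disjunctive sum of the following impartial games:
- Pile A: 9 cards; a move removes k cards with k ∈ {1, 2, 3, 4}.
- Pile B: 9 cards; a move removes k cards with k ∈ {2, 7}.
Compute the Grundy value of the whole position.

Grundy values for pile A (subtraction set {1, 2, 3, 4}):
g(0) = mex{} = 0
g(1) = mex{0} = 1
g(2) = mex{0,1} = 2
g(3) = mex{0,1,2} = 3
g(4) = mex{0,1,2,3} = 4
g(5) = mex{1,2,3,4} = 0
g(6) = mex{0,2,3,4} = 1
g(7) = mex{0,1,3,4} = 2
g(8) = mex{0,1,2,4} = 3
g(9) = mex{0,1,2,3} = 4
So g(9) = 4.
Build the Grundy sequence for pile B with g(k) = mex{g(k−s) : s ∈ {2, 7}, s ≤ k}:
k:     0  1  2  3  4  5  6  7  8  9
g(k):  0  0  1  1  0  0  1  1  2  0
So g(9) = 0.
The value of a disjunctive sum is the nim-sum of the parts.
Combined value = 4 ⊕ 0 = 4.

4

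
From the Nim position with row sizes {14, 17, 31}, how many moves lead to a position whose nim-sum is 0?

In binary:
  01110  (14)
  10001  (17)
  11111  (31)
  -----
  00000  (0)
The nim-sum is already 0, so every move leaves a nonzero nim-sum — there are no winning moves.

0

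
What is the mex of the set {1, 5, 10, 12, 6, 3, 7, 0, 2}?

The values 0, 1, 2, 3 are all present; 4 is the first non-negative integer missing from the set.

4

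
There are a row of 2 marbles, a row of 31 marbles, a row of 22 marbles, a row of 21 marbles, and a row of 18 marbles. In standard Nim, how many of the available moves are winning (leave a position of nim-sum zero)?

Nim-sum: 2 ^ 31 ^ 22 ^ 21 ^ 18 = 12.
The overall nim-sum is X = 12. A row of size p has a winning move iff p XOR X < p (reduce it to p XOR X).
  2: 2 XOR 12 = 14 ≥ 2 — no move.
  31: 31 XOR 12 = 19 < 31 — winning move (to 19).
  22: 22 XOR 12 = 26 ≥ 22 — no move.
  21: 21 XOR 12 = 25 ≥ 21 — no move.
  18: 18 XOR 12 = 30 ≥ 18 — no move.
That gives 1 winning move.

1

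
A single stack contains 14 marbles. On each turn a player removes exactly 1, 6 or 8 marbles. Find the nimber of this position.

0

Build the Grundy sequence with g(k) = mex{g(k−s) : s ∈ {1, 6, 8}, s ≤ k}:
k:     0  1  2  3  4  5  6  7  8  9 10 11 12 13 14
g(k):  0  1  0  1  0  1  2  0  1  0  1  0  1  2  0
So g(14) = 0.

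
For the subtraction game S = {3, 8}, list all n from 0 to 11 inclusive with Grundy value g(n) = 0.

0, 1, 2, 6, 7, 11

Build the Grundy sequence with g(k) = mex{g(k−s) : s ∈ {3, 8}, s ≤ k}:
k:     0  1  2  3  4  5  6  7  8  9 10 11
g(k):  0  0  0  1  1  1  0  0  2  1  1  0
The P-positions (g = 0) in 0..11 are 0, 1, 2, 6, 7, 11.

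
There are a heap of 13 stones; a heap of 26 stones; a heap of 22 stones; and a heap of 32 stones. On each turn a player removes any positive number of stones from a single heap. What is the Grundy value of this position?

Write each in binary and XOR column by column:
  001101  (13)
  011010  (26)
  010110  (22)
  100000  (32)
  ------
  100001  (33)

33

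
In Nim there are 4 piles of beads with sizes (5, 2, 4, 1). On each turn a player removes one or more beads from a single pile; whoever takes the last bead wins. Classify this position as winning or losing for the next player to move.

Winning position

Compute the nim-sum pairwise:
5 ⊕ 2 = 7
7 ⊕ 4 = 3
3 ⊕ 1 = 2
The nim-sum is 2 ≠ 0, so this is an N-position: the player to move can win.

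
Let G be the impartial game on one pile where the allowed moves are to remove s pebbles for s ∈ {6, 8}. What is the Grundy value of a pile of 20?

1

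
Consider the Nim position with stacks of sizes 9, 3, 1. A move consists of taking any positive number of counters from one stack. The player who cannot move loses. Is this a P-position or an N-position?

N-position

In binary:
  1001  (9)
  0011  (3)
  0001  (1)
  ----
  1011  (11)
The nim-sum is 11 ≠ 0, so this is an N-position: the player to move can win.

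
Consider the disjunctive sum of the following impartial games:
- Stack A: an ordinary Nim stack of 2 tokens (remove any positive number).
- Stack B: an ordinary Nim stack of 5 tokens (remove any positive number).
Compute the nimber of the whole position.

7

Stack A is a plain Nim stack of size 2, so its Grundy value is 2.
Stack B is a plain Nim stack of size 5, so its Grundy value is 5.
The value of a disjunctive sum is the nim-sum of the parts.
Combined value = 2 XOR 5 = 7.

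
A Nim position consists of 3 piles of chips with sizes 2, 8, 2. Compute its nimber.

Write each in binary and XOR column by column:
  0010  (2)
  1000  (8)
  0010  (2)
  ----
  1000  (8)

8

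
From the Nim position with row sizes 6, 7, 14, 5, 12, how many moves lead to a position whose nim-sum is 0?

5

Write each in binary and XOR column by column:
  0110  (6)
  0111  (7)
  1110  (14)
  0101  (5)
  1100  (12)
  ----
  0110  (6)
The overall nim-sum is X = 6. A row of size p has a winning move iff p XOR X < p (reduce it to p XOR X).
  6: 6 XOR 6 = 0 < 6 — winning move (to 0).
  7: 7 XOR 6 = 1 < 7 — winning move (to 1).
  14: 14 XOR 6 = 8 < 14 — winning move (to 8).
  5: 5 XOR 6 = 3 < 5 — winning move (to 3).
  12: 12 XOR 6 = 10 < 12 — winning move (to 10).
That gives 5 winning moves.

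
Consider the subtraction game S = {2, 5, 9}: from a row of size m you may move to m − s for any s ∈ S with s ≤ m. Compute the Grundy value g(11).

0

Compute g(0), g(1), … for moves {2, 5, 9}:
g(0) = mex{} = 0
g(1) = mex{} = 0
g(2) = mex{0} = 1
g(3) = mex{0} = 1
g(4) = mex{1} = 0
g(5) = mex{0,1} = 2
g(6) = mex{0} = 1
g(7) = mex{1,2} = 0
g(8) = mex{1} = 0
g(9) = mex{0} = 1
g(10) = mex{0,2} = 1
g(11) = mex{1} = 0
So g(11) = 0.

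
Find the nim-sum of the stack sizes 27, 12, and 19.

Nim-sum: 27 ^ 12 ^ 19 = 4.

4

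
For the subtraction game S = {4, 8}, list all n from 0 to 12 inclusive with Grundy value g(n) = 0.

Build the Grundy sequence with g(k) = mex{g(k−s) : s ∈ {4, 8}, s ≤ k}:
g(0) = mex{} = 0
g(1) = mex{} = 0
g(2) = mex{} = 0
g(3) = mex{} = 0
g(4) = mex{0} = 1
g(5) = mex{0} = 1
g(6) = mex{0} = 1
g(7) = mex{0} = 1
g(8) = mex{0,1} = 2
g(9) = mex{0,1} = 2
g(10) = mex{0,1} = 2
g(11) = mex{0,1} = 2
g(12) = mex{1,2} = 0
The P-positions (g = 0) in 0..12 are 0, 1, 2, 3, 12.

0, 1, 2, 3, 12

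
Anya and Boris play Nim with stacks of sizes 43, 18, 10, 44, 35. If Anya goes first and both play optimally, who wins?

Anya wins

In binary:
  101011  (43)
  010010  (18)
  001010  (10)
  101100  (44)
  100011  (35)
  ------
  111100  (60)
The nim-sum is 60 ≠ 0, so this is an N-position: the player to move can win; Anya has a winning move.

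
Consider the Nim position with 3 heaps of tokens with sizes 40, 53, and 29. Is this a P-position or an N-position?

P-position

Nim-sum: 40 ⊕ 53 ⊕ 29 = 0.
The nim-sum is 0, so this is a P-position: the player to move is in a losing position under optimal play.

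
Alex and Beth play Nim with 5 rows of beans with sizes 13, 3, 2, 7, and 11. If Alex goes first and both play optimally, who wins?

Beth wins

Bitwise XOR of the heap sizes:
  1101  (13)
  0011  (3)
  0010  (2)
  0111  (7)
  1011  (11)
  ----
  0000  (0)
The nim-sum is 0, so this is a P-position: the player to move is in a losing position under optimal play; Alex is about to move from it and so loses — Beth wins.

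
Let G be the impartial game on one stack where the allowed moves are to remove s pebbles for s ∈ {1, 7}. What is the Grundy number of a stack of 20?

0

Compute g(0), g(1), … for moves {1, 7}:
k:     0  1  2  3  4  5  6  7  8  9 10 11 12 13 14 15 16 17 18 19 20
g(k):  0  1  0  1  0  1  0  1  0  1  0  1  0  1  0  1  0  1  0  1  0
So g(20) = 0.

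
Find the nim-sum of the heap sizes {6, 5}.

Nim-sum: 6 XOR 5 = 3.

3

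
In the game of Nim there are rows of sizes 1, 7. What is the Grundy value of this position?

Bitwise XOR of the heap sizes:
  001  (1)
  111  (7)
  ---
  110  (6)

6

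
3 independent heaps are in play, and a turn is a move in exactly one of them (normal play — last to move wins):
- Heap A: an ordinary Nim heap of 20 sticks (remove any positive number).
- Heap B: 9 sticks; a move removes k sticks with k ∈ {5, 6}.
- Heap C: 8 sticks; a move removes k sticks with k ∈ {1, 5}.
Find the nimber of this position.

Heap A is a plain Nim heap of size 20, so its Grundy value is 20.
Grundy values for heap B (subtraction set {5, 6}):
g(0) = mex{} = 0
g(1) = mex{} = 0
g(2) = mex{} = 0
g(3) = mex{} = 0
g(4) = mex{} = 0
g(5) = mex{0} = 1
g(6) = mex{0} = 1
g(7) = mex{0} = 1
g(8) = mex{0} = 1
g(9) = mex{0} = 1
So g(9) = 1.
For heap C, compute g(0), g(1), … with moves {1, 5}:
g(0) = mex{} = 0
g(1) = mex{0} = 1
g(2) = mex{1} = 0
g(3) = mex{0} = 1
g(4) = mex{1} = 0
g(5) = mex{0} = 1
g(6) = mex{1} = 0
g(7) = mex{0} = 1
g(8) = mex{1} = 0
So g(8) = 0.
By the Sprague-Grundy theorem, the Grundy value of a sum of independent games is the XOR of the component values.
Combined value = 20 ⊕ 1 ⊕ 0 = 21.

21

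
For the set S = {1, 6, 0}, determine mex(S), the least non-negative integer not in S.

2

The values 0, 1 are all present; 2 is the first non-negative integer missing from the set.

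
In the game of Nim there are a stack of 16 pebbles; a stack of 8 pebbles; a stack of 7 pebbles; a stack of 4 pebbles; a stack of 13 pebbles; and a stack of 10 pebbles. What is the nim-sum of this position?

28

In binary:
  10000  (16)
  01000  (8)
  00111  (7)
  00100  (4)
  01101  (13)
  01010  (10)
  -----
  11100  (28)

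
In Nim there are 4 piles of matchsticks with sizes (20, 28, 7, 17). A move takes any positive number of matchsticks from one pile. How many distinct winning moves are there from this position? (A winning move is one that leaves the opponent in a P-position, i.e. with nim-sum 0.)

3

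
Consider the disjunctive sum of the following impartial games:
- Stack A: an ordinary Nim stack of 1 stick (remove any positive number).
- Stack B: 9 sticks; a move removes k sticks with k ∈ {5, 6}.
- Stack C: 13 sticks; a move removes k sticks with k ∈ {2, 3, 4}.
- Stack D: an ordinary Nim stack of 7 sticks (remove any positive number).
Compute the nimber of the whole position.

Stack A is a plain Nim stack of size 1, so its Grundy value is 1.
Build the Grundy sequence for stack B with g(k) = mex{g(k−s) : s ∈ {5, 6}, s ≤ k}:
g(0) = mex{} = 0
g(1) = mex{} = 0
g(2) = mex{} = 0
g(3) = mex{} = 0
g(4) = mex{} = 0
g(5) = mex{0} = 1
g(6) = mex{0} = 1
g(7) = mex{0} = 1
g(8) = mex{0} = 1
g(9) = mex{0} = 1
So g(9) = 1.
Build the Grundy sequence for stack C with g(k) = mex{g(k−s) : s ∈ {2, 3, 4}, s ≤ k}:
g(0) = mex{} = 0
g(1) = mex{} = 0
g(2) = mex{0} = 1
g(3) = mex{0} = 1
g(4) = mex{0,1} = 2
g(5) = mex{0,1} = 2
g(6) = mex{1,2} = 0
g(7) = mex{1,2} = 0
g(8) = mex{0,2} = 1
g(9) = mex{0,2} = 1
g(10) = mex{0,1} = 2
g(11) = mex{0,1} = 2
g(12) = mex{1,2} = 0
g(13) = mex{1,2} = 0
So g(13) = 0.
Stack D is a plain Nim stack of size 7, so its Grundy value is 7.
The value of a disjunctive sum is the nim-sum of the parts.
Combined value = 1 XOR 1 XOR 0 XOR 7 = 7.

7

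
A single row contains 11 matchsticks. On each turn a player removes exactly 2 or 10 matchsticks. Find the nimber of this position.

Grundy values for subtraction set {2, 10}:
k:     0  1  2  3  4  5  6  7  8  9 10 11
g(k):  0  0  1  1  0  0  1  1  0  0  1  1
So g(11) = 1.

1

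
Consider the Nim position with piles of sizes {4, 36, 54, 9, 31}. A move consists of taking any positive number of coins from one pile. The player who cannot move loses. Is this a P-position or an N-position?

Write each in binary and XOR column by column:
  000100  (4)
  100100  (36)
  110110  (54)
  001001  (9)
  011111  (31)
  ------
  000000  (0)
The nim-sum is 0, so this is a P-position: the player to move is in a losing position under optimal play.

P-position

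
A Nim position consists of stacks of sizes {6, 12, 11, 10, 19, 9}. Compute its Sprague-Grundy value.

Bitwise XOR of the heap sizes:
  00110  (6)
  01100  (12)
  01011  (11)
  01010  (10)
  10011  (19)
  01001  (9)
  -----
  10001  (17)

17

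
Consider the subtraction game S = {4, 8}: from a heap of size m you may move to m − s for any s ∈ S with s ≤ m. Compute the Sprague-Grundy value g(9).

2

Build the Grundy sequence with g(k) = mex{g(k−s) : s ∈ {4, 8}, s ≤ k}:
k:     0  1  2  3  4  5  6  7  8  9
g(k):  0  0  0  0  1  1  1  1  2  2
So g(9) = 2.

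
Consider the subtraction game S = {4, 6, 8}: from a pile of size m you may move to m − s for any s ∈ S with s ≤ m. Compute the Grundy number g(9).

Grundy values for subtraction set {4, 6, 8}:
k:     0  1  2  3  4  5  6  7  8  9
g(k):  0  0  0  0  1  1  1  1  2  2
So g(9) = 2.

2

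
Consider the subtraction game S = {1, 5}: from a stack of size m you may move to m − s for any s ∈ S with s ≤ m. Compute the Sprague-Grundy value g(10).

0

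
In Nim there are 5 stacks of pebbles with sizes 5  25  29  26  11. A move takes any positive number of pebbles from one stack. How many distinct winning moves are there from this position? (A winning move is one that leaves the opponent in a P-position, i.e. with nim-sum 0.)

3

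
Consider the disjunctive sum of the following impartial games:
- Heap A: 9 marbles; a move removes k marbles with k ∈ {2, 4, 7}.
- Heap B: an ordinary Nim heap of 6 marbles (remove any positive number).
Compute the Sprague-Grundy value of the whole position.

Build the Grundy sequence for heap A with g(k) = mex{g(k−s) : s ∈ {2, 4, 7}, s ≤ k}:
g(0) = mex{} = 0
g(1) = mex{} = 0
g(2) = mex{0} = 1
g(3) = mex{0} = 1
g(4) = mex{0,1} = 2
g(5) = mex{0,1} = 2
g(6) = mex{1,2} = 0
g(7) = mex{0,1,2} = 3
g(8) = mex{0,2} = 1
g(9) = mex{1,2,3} = 0
So g(9) = 0.
Heap B is a plain Nim heap of size 6, so its Grundy value is 6.
The value of a disjunctive sum is the nim-sum of the parts.
Combined value = 0 XOR 6 = 6.

6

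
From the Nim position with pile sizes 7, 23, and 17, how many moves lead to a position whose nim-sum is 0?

Compute the nim-sum pairwise:
7 ⊕ 23 = 16
16 ⊕ 17 = 1
The overall nim-sum is X = 1. A pile of size p has a winning move iff p XOR X < p (reduce it to p XOR X).
  7: 7 XOR 1 = 6 < 7 — winning move (to 6).
  23: 23 XOR 1 = 22 < 23 — winning move (to 22).
  17: 17 XOR 1 = 16 < 17 — winning move (to 16).
That gives 3 winning moves.

3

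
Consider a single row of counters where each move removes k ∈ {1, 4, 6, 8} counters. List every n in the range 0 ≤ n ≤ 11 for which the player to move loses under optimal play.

0, 2, 5, 7

Compute g(0), g(1), … for moves {1, 4, 6, 8}:
k:     0  1  2  3  4  5  6  7  8  9 10 11
g(k):  0  1  0  1  2  0  1  0  1  2  3  2
The P-positions (g = 0) in 0..11 are 0, 2, 5, 7.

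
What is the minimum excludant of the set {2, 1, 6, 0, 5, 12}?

3

The values 0, 1, 2 are all present; 3 is the first non-negative integer missing from the set.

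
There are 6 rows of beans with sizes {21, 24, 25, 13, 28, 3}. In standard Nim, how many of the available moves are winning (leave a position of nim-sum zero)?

3

Compute the nim-sum pairwise:
21 XOR 24 = 13
13 XOR 25 = 20
20 XOR 13 = 25
25 XOR 28 = 5
5 XOR 3 = 6
The overall nim-sum is X = 6. A row of size p has a winning move iff p XOR X < p (reduce it to p XOR X).
  21: 21 XOR 6 = 19 < 21 — winning move (to 19).
  24: 24 XOR 6 = 30 ≥ 24 — no move.
  25: 25 XOR 6 = 31 ≥ 25 — no move.
  13: 13 XOR 6 = 11 < 13 — winning move (to 11).
  28: 28 XOR 6 = 26 < 28 — winning move (to 26).
  3: 3 XOR 6 = 5 ≥ 3 — no move.
That gives 3 winning moves.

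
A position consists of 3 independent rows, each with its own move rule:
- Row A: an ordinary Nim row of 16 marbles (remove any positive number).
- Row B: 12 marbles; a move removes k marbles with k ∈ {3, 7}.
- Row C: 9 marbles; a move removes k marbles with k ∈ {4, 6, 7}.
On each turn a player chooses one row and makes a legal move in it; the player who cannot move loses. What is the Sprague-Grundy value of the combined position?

18

Row A is a plain Nim row of size 16, so its Grundy value is 16.
Build the Grundy sequence for row B with g(k) = mex{g(k−s) : s ∈ {3, 7}, s ≤ k}:
k:     0  1  2  3  4  5  6  7  8  9 10 11 12
g(k):  0  0  0  1  1  1  0  2  2  1  0  0  0
So g(12) = 0.
Build the Grundy sequence for row C with g(k) = mex{g(k−s) : s ∈ {4, 6, 7}, s ≤ k}:
g(0) = mex{} = 0
g(1) = mex{} = 0
g(2) = mex{} = 0
g(3) = mex{} = 0
g(4) = mex{0} = 1
g(5) = mex{0} = 1
g(6) = mex{0} = 1
g(7) = mex{0} = 1
g(8) = mex{0,1} = 2
g(9) = mex{0,1} = 2
So g(9) = 2.
The value of a disjunctive sum is the nim-sum of the parts.
Combined value = 16 ⊕ 0 ⊕ 2 = 18.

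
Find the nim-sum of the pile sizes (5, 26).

31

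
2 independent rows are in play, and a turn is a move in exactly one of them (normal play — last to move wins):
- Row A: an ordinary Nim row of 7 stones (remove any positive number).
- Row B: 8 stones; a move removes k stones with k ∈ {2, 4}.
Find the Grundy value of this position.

6

Row A is a plain Nim row of size 7, so its Grundy value is 7.
Grundy values for row B (subtraction set {2, 4}):
k:     0  1  2  3  4  5  6  7  8
g(k):  0  0  1  1  2  2  0  0  1
So g(8) = 1.
By the Sprague-Grundy theorem, the Grundy value of a sum of independent games is the XOR of the component values.
Combined value = 7 XOR 1 = 6.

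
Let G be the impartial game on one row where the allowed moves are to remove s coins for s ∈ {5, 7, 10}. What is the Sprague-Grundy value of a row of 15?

0

Grundy values for subtraction set {5, 7, 10}:
k:     0  1  2  3  4  5  6  7  8  9 10 11 12 13 14 15
g(k):  0  0  0  0  0  1  1  1  1  1  2  2  2  2  2  0
So g(15) = 0.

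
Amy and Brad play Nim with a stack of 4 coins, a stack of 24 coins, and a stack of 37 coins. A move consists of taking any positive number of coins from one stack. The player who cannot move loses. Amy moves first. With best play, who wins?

Amy wins

Nim-sum: 4 XOR 24 XOR 37 = 57.
The nim-sum is 57 ≠ 0, so this is an N-position: the player to move can win; Amy has a winning move.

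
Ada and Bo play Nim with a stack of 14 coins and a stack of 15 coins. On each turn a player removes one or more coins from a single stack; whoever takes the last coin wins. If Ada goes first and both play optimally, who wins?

Nim-sum: 14 ⊕ 15 = 1.
The nim-sum is 1 ≠ 0, so this is an N-position: the player to move can win; Ada has a winning move.

Ada wins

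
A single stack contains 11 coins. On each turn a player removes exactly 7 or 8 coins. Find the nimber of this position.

Grundy values for subtraction set {7, 8}:
k:     0  1  2  3  4  5  6  7  8  9 10 11
g(k):  0  0  0  0  0  0  0  1  1  1  1  1
So g(11) = 1.

1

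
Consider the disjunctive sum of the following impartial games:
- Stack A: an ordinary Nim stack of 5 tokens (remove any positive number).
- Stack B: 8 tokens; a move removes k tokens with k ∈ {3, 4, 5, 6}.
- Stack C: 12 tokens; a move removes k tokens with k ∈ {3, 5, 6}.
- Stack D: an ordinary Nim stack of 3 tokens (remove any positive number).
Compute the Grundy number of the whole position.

5

Stack A is a plain Nim stack of size 5, so its Grundy value is 5.
For stack B, compute g(0), g(1), … with moves {3, 4, 5, 6}:
g(0) = mex{} = 0
g(1) = mex{} = 0
g(2) = mex{} = 0
g(3) = mex{0} = 1
g(4) = mex{0} = 1
g(5) = mex{0} = 1
g(6) = mex{0,1} = 2
g(7) = mex{0,1} = 2
g(8) = mex{0,1} = 2
So g(8) = 2.
Build the Grundy sequence for stack C with g(k) = mex{g(k−s) : s ∈ {3, 5, 6}, s ≤ k}:
g(0) = mex{} = 0
g(1) = mex{} = 0
g(2) = mex{} = 0
g(3) = mex{0} = 1
g(4) = mex{0} = 1
g(5) = mex{0} = 1
g(6) = mex{0,1} = 2
g(7) = mex{0,1} = 2
g(8) = mex{0,1} = 2
g(9) = mex{1,2} = 0
g(10) = mex{1,2} = 0
g(11) = mex{1,2} = 0
g(12) = mex{0,2} = 1
So g(12) = 1.
Stack D is a plain Nim stack of size 3, so its Grundy value is 3.
The value of a disjunctive sum is the nim-sum of the parts.
Combined value = 5 XOR 2 XOR 1 XOR 3 = 5.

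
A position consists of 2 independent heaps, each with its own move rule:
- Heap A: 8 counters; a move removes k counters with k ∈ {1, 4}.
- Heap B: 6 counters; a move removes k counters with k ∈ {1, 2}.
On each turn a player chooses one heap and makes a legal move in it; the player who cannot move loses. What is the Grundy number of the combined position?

Build the Grundy sequence for heap A with g(k) = mex{g(k−s) : s ∈ {1, 4}, s ≤ k}:
k:     0  1  2  3  4  5  6  7  8
g(k):  0  1  0  1  2  0  1  0  1
So g(8) = 1.
For heap B, compute g(0), g(1), … with moves {1, 2}:
k:     0  1  2  3  4  5  6
g(k):  0  1  2  0  1  2  0
So g(6) = 0.
By the Sprague-Grundy theorem, the Grundy value of a sum of independent games is the XOR of the component values.
Combined value = 1 XOR 0 = 1.

1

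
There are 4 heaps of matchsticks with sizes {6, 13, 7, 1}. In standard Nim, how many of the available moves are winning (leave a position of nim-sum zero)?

1

Compute the nim-sum pairwise:
6 ^ 13 = 11
11 ^ 7 = 12
12 ^ 1 = 13
The overall nim-sum is X = 13. A heap of size p has a winning move iff p XOR X < p (reduce it to p XOR X).
  6: 6 XOR 13 = 11 ≥ 6 — no move.
  13: 13 XOR 13 = 0 < 13 — winning move (to 0).
  7: 7 XOR 13 = 10 ≥ 7 — no move.
  1: 1 XOR 13 = 12 ≥ 1 — no move.
That gives 1 winning move.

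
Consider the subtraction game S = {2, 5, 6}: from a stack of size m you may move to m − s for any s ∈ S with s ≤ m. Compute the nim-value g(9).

Compute g(0), g(1), … for moves {2, 5, 6}:
k:     0  1  2  3  4  5  6  7  8  9
g(k):  0  0  1  1  0  2  1  3  0  2
So g(9) = 2.

2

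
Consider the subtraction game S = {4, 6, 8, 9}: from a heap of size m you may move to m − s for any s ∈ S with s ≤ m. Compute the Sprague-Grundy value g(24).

2

Build the Grundy sequence with g(k) = mex{g(k−s) : s ∈ {4, 6, 8, 9}, s ≤ k}:
k:     0  1  2  3  4  5  6  7  8  9 10 11 12 13 14 15 16 17 18 19 20 21 22 23 24
g(k):  0  0  0  0  1  1  1  1  2  2  2  2  3  0  0  0  0  1  1  1  1  2  2  2  2
So g(24) = 2.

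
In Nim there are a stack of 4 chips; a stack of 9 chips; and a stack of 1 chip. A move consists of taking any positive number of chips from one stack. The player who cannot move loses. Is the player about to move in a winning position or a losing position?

Compute the nim-sum pairwise:
4 ⊕ 9 = 13
13 ⊕ 1 = 12
The nim-sum is 12 ≠ 0, so this is an N-position: the player to move can win.

Winning position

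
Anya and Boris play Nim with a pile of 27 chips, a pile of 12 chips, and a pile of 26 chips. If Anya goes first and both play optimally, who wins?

Anya wins

Nim-sum: 27 XOR 12 XOR 26 = 13.
The nim-sum is 13 ≠ 0, so this is an N-position: the player to move can win; Anya has a winning move.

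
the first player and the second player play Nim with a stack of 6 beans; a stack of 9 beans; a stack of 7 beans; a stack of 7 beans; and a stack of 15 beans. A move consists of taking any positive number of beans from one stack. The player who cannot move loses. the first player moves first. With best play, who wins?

the second player wins

Bitwise XOR of the heap sizes:
  0110  (6)
  1001  (9)
  0111  (7)
  0111  (7)
  1111  (15)
  ----
  0000  (0)
The nim-sum is 0, so this is a P-position: the player to move is in a losing position under optimal play; the first player is about to move from it and so loses — the second player wins.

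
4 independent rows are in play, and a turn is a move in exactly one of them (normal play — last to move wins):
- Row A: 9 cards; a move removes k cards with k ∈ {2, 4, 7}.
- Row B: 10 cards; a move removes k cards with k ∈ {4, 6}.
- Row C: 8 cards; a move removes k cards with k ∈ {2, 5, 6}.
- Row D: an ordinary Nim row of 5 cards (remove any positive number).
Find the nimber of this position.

5

For row A, compute g(0), g(1), … with moves {2, 4, 7}:
k:     0  1  2  3  4  5  6  7  8  9
g(k):  0  0  1  1  2  2  0  3  1  0
So g(9) = 0.
Grundy values for row B (subtraction set {4, 6}):
g(0) = mex{} = 0
g(1) = mex{} = 0
g(2) = mex{} = 0
g(3) = mex{} = 0
g(4) = mex{0} = 1
g(5) = mex{0} = 1
g(6) = mex{0} = 1
g(7) = mex{0} = 1
g(8) = mex{0,1} = 2
g(9) = mex{0,1} = 2
g(10) = mex{1} = 0
So g(10) = 0.
For row C, compute g(0), g(1), … with moves {2, 5, 6}:
k:     0  1  2  3  4  5  6  7  8
g(k):  0  0  1  1  0  2  1  3  0
So g(8) = 0.
Row D is a plain Nim row of size 5, so its Grundy value is 5.
By the Sprague-Grundy theorem, the Grundy value of a sum of independent games is the XOR of the component values.
Combined value = 0 ⊕ 0 ⊕ 0 ⊕ 5 = 5.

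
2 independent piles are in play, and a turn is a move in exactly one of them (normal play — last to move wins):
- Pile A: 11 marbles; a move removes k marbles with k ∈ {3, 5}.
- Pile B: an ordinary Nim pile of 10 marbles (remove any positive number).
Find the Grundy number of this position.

Grundy values for pile A (subtraction set {3, 5}):
g(0) = mex{} = 0
g(1) = mex{} = 0
g(2) = mex{} = 0
g(3) = mex{0} = 1
g(4) = mex{0} = 1
g(5) = mex{0} = 1
g(6) = mex{0,1} = 2
g(7) = mex{0,1} = 2
g(8) = mex{1} = 0
g(9) = mex{1,2} = 0
g(10) = mex{1,2} = 0
g(11) = mex{0,2} = 1
So g(11) = 1.
Pile B is a plain Nim pile of size 10, so its Grundy value is 10.
The value of a disjunctive sum is the nim-sum of the parts.
Combined value = 1 XOR 10 = 11.

11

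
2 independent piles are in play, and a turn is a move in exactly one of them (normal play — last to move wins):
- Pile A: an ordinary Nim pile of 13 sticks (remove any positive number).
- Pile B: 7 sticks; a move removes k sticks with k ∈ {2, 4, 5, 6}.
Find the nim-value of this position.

Pile A is a plain Nim pile of size 13, so its Grundy value is 13.
Build the Grundy sequence for pile B with g(k) = mex{g(k−s) : s ∈ {2, 4, 5, 6}, s ≤ k}:
k:     0  1  2  3  4  5  6  7
g(k):  0  0  1  1  2  2  3  3
So g(7) = 3.
The value of a disjunctive sum is the nim-sum of the parts.
Combined value = 13 XOR 3 = 14.

14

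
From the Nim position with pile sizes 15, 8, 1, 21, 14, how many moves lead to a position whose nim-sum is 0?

Write each in binary and XOR column by column:
  01111  (15)
  01000  (8)
  00001  (1)
  10101  (21)
  01110  (14)
  -----
  11101  (29)
The overall nim-sum is X = 29. A pile of size p has a winning move iff p XOR X < p (reduce it to p XOR X).
  15: 15 XOR 29 = 18 ≥ 15 — no move.
  8: 8 XOR 29 = 21 ≥ 8 — no move.
  1: 1 XOR 29 = 28 ≥ 1 — no move.
  21: 21 XOR 29 = 8 < 21 — winning move (to 8).
  14: 14 XOR 29 = 19 ≥ 14 — no move.
That gives 1 winning move.

1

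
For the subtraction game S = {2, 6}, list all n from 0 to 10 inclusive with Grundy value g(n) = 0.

0, 1, 4, 5, 8, 9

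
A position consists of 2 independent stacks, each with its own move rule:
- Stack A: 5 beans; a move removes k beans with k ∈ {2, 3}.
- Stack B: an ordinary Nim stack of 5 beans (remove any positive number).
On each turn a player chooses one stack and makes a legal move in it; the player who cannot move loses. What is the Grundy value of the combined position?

5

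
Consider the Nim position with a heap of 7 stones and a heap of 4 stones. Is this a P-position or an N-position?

N-position

Compute the nim-sum pairwise:
7 ⊕ 4 = 3
The nim-sum is 3 ≠ 0, so this is an N-position: the player to move can win.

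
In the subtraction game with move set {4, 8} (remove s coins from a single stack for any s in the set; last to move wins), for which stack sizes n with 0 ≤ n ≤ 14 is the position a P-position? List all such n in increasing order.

Build the Grundy sequence with g(k) = mex{g(k−s) : s ∈ {4, 8}, s ≤ k}:
g(0) = mex{} = 0
g(1) = mex{} = 0
g(2) = mex{} = 0
g(3) = mex{} = 0
g(4) = mex{0} = 1
g(5) = mex{0} = 1
g(6) = mex{0} = 1
g(7) = mex{0} = 1
g(8) = mex{0,1} = 2
g(9) = mex{0,1} = 2
g(10) = mex{0,1} = 2
g(11) = mex{0,1} = 2
g(12) = mex{1,2} = 0
g(13) = mex{1,2} = 0
g(14) = mex{1,2} = 0
The P-positions (g = 0) in 0..14 are 0, 1, 2, 3, 12, 13, 14.

0, 1, 2, 3, 12, 13, 14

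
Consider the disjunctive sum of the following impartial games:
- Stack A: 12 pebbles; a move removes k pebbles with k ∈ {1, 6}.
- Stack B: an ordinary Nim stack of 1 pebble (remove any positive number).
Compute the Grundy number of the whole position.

0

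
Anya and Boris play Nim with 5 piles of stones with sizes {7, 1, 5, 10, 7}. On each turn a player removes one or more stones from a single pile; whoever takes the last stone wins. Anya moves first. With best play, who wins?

In binary:
  0111  (7)
  0001  (1)
  0101  (5)
  1010  (10)
  0111  (7)
  ----
  1110  (14)
The nim-sum is 14 ≠ 0, so this is an N-position: the player to move can win; Anya has a winning move.

Anya wins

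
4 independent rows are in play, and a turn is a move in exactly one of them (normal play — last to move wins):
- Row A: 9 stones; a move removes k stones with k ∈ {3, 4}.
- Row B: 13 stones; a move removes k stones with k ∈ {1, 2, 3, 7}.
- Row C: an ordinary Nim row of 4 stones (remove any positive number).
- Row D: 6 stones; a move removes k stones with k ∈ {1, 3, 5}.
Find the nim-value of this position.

5

Build the Grundy sequence for row A with g(k) = mex{g(k−s) : s ∈ {3, 4}, s ≤ k}:
k:     0  1  2  3  4  5  6  7  8  9
g(k):  0  0  0  1  1  1  2  0  0  0
So g(9) = 0.
For row B, compute g(0), g(1), … with moves {1, 2, 3, 7}:
g(0) = mex{} = 0
g(1) = mex{0} = 1
g(2) = mex{0,1} = 2
g(3) = mex{0,1,2} = 3
g(4) = mex{1,2,3} = 0
g(5) = mex{0,2,3} = 1
g(6) = mex{0,1,3} = 2
g(7) = mex{0,1,2} = 3
g(8) = mex{1,2,3} = 0
g(9) = mex{0,2,3} = 1
g(10) = mex{0,1,3} = 2
g(11) = mex{0,1,2} = 3
g(12) = mex{1,2,3} = 0
g(13) = mex{0,2,3} = 1
So g(13) = 1.
Row C is a plain Nim row of size 4, so its Grundy value is 4.
Grundy values for row D (subtraction set {1, 3, 5}):
g(0) = mex{} = 0
g(1) = mex{0} = 1
g(2) = mex{1} = 0
g(3) = mex{0} = 1
g(4) = mex{1} = 0
g(5) = mex{0} = 1
g(6) = mex{1} = 0
So g(6) = 0.
By the Sprague-Grundy theorem, the Grundy value of a sum of independent games is the XOR of the component values.
Combined value = 0 XOR 1 XOR 4 XOR 0 = 5.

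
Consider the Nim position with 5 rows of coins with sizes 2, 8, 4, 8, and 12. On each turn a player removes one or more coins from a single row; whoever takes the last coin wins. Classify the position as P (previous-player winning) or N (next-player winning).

N-position

In binary:
  0010  (2)
  1000  (8)
  0100  (4)
  1000  (8)
  1100  (12)
  ----
  1010  (10)
The nim-sum is 10 ≠ 0, so this is an N-position: the player to move can win.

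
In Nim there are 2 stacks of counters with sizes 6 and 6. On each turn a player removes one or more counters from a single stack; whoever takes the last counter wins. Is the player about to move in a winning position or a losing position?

Compute the nim-sum pairwise:
6 ^ 6 = 0
The nim-sum is 0, so this is a P-position: the player to move is in a losing position under optimal play.

Losing position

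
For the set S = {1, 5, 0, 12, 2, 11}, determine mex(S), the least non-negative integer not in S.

3

The values 0, 1, 2 are all present; 3 is the first non-negative integer missing from the set.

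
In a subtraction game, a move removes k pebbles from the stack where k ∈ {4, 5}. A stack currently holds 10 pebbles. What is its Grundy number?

Compute g(0), g(1), … for moves {4, 5}:
g(0) = mex{} = 0
g(1) = mex{} = 0
g(2) = mex{} = 0
g(3) = mex{} = 0
g(4) = mex{0} = 1
g(5) = mex{0} = 1
g(6) = mex{0} = 1
g(7) = mex{0} = 1
g(8) = mex{0,1} = 2
g(9) = mex{1} = 0
g(10) = mex{1} = 0
So g(10) = 0.

0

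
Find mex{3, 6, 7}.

0 is not in the set, so the mex is 0.

0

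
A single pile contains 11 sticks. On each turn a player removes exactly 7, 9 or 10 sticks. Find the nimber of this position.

Compute g(0), g(1), … for moves {7, 9, 10}:
k:     0  1  2  3  4  5  6  7  8  9 10 11
g(k):  0  0  0  0  0  0  0  1  1  1  1  1
So g(11) = 1.

1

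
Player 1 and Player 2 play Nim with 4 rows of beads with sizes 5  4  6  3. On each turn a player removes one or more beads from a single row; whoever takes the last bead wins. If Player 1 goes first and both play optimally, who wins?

Player 1 wins

Bitwise XOR of the heap sizes:
  101  (5)
  100  (4)
  110  (6)
  011  (3)
  ---
  100  (4)
The nim-sum is 4 ≠ 0, so this is an N-position: the player to move can win; Player 1 has a winning move.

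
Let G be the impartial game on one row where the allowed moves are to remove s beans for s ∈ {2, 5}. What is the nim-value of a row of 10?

1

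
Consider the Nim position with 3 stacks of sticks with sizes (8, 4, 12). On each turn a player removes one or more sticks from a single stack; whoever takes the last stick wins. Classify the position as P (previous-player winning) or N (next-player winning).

Nim-sum: 8 ^ 4 ^ 12 = 0.
The nim-sum is 0, so this is a P-position: the player to move is in a losing position under optimal play.

P-position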